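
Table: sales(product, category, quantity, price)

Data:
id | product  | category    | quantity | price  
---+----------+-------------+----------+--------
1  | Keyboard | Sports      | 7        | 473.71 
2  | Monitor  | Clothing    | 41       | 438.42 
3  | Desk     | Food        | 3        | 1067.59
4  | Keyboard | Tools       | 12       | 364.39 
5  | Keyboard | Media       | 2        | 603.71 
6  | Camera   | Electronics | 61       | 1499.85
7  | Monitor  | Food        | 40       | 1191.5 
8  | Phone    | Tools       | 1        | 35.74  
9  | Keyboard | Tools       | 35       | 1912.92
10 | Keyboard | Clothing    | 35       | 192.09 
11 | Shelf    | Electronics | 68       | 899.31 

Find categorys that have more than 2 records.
SELECT category, COUNT(*) as cnt
FROM sales
GROUP BY category
HAVING COUNT(*) > 2

Result:
  Tools: 3

Note: HAVING filters groups after aggregation, WHERE filters rows before.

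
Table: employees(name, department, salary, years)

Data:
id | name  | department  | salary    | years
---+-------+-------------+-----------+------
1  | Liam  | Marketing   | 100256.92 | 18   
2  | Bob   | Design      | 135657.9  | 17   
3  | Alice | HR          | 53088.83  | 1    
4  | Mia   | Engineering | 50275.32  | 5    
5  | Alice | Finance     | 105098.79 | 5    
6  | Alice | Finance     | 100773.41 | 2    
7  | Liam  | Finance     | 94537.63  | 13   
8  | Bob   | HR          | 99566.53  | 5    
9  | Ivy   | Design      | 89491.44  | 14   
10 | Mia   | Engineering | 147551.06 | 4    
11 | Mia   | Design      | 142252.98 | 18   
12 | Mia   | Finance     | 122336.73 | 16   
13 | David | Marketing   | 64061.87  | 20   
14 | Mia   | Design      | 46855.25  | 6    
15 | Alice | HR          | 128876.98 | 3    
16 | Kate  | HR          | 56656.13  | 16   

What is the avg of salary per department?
SELECT department, AVG(salary) as result
FROM employees
GROUP BY department

Result:
  Design: 103564.39
  Engineering: 98913.19
  Finance: 105686.64
  HR: 84547.12
  Marketing: 82159.40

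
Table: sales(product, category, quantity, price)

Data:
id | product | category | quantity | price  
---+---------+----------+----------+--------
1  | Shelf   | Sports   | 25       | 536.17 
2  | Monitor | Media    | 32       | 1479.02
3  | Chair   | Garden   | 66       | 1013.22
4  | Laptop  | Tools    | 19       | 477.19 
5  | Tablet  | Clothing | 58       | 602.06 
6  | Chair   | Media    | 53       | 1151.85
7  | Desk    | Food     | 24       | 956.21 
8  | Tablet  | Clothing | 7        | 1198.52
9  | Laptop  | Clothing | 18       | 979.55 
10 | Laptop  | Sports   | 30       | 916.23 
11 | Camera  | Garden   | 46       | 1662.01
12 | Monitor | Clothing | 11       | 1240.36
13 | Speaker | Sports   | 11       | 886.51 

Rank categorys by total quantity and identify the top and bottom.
SELECT category, SUM(quantity)
FROM sales
GROUP BY category
ORDER BY SUM(quantity)

All groups:
  Tools: 19
  Food: 24
  Sports: 66
  Media: 85
  Clothing: 94
  Garden: 112

Highest: Garden (112)
Lowest: Tools (19)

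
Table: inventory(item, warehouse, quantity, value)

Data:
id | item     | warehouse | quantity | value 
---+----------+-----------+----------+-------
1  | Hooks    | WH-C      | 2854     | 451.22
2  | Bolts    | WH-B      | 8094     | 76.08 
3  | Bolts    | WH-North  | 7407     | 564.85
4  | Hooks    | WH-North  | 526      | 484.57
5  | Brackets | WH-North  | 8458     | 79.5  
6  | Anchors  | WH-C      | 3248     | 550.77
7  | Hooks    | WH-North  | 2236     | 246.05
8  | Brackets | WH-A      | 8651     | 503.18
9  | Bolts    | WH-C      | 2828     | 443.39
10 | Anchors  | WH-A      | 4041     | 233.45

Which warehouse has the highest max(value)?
SELECT warehouse, MAX(value) as val
FROM inventory
GROUP BY warehouse
ORDER BY val DESC
LIMIT 1

Result: WH-North with max(value) = 564.85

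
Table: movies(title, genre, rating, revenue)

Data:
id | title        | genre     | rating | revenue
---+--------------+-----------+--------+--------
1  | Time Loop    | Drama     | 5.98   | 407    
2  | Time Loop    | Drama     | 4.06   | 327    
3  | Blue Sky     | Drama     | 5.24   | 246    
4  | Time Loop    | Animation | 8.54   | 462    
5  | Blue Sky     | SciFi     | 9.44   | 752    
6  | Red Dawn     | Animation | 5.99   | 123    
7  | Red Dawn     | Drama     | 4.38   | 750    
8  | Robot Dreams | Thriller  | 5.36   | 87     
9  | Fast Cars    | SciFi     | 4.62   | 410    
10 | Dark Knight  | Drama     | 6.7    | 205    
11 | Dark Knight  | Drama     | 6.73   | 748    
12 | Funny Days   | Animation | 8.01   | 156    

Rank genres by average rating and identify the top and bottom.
SELECT genre, AVG(rating)
FROM movies
GROUP BY genre
ORDER BY AVG(rating)

All groups:
  Thriller: 5.36
  Drama: 5.52
  SciFi: 7.03
  Animation: 7.51

Highest: Animation (7.51)
Lowest: Thriller (5.36)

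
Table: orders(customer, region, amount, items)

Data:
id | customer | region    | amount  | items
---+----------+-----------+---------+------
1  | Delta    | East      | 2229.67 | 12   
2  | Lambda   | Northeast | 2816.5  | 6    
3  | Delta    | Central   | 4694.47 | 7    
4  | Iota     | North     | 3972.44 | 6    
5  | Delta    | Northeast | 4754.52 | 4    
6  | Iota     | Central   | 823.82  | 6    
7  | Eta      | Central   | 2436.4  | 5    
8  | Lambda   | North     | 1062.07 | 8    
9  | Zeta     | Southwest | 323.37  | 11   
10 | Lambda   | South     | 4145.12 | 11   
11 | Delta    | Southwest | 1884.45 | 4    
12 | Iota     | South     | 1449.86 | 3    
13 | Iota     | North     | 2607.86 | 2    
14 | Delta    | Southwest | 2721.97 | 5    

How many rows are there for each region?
SELECT region, COUNT(*) as count
FROM orders
GROUP BY region

Result:
  Central: 3
  East: 1
  North: 3
  Northeast: 2
  South: 2
  Southwest: 3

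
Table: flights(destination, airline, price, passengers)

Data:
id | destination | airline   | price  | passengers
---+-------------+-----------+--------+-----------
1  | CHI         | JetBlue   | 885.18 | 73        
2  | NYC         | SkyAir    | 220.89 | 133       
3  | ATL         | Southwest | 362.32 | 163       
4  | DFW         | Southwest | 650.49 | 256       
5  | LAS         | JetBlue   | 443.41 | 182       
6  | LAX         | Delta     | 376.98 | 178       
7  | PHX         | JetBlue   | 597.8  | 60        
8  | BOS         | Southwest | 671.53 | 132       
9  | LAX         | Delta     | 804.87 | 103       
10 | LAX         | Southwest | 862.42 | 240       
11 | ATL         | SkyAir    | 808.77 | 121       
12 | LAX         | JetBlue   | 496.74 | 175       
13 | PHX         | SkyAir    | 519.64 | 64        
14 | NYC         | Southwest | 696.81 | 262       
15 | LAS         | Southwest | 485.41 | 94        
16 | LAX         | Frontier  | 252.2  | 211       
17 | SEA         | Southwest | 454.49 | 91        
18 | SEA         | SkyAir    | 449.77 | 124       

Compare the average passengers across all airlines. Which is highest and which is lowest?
SELECT airline, AVG(passengers)
FROM flights
GROUP BY airline
ORDER BY AVG(passengers)

All groups:
  SkyAir: 110.50
  JetBlue: 122.50
  Delta: 140.50
  Southwest: 176.86
  Frontier: 211.00

Highest: Frontier (211.00)
Lowest: SkyAir (110.50)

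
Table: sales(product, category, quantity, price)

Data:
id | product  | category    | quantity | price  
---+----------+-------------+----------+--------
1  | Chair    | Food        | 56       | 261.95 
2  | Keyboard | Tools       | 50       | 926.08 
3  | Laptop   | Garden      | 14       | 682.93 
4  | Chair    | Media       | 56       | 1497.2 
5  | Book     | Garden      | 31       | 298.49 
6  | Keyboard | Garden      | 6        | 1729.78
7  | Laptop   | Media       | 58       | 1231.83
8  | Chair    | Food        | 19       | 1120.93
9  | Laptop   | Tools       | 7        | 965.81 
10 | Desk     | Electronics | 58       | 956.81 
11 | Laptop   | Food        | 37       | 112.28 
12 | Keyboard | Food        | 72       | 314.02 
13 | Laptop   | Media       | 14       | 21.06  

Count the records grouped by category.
SELECT category, COUNT(*) as count
FROM sales
GROUP BY category

Result:
  Electronics: 1
  Food: 4
  Garden: 3
  Media: 3
  Tools: 2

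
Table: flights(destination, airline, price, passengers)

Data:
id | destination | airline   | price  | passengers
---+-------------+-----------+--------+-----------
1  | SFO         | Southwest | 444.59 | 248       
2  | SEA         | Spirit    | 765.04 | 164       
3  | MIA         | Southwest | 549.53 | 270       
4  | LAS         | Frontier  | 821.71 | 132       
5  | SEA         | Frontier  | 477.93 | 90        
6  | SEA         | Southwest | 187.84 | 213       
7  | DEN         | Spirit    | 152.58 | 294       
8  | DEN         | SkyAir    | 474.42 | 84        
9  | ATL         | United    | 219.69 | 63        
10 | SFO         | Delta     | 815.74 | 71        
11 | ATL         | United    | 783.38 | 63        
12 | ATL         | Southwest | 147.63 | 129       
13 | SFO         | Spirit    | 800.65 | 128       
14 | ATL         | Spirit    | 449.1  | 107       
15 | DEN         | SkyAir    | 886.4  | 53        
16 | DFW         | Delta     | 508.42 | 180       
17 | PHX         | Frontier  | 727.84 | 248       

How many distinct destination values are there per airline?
SELECT airline, COUNT(DISTINCT destination)
FROM flights
GROUP BY airline

Result:
  Delta: 2 distinct
  Frontier: 3 distinct
  SkyAir: 1 distinct
  Southwest: 4 distinct
  Spirit: 4 distinct
  United: 1 distinct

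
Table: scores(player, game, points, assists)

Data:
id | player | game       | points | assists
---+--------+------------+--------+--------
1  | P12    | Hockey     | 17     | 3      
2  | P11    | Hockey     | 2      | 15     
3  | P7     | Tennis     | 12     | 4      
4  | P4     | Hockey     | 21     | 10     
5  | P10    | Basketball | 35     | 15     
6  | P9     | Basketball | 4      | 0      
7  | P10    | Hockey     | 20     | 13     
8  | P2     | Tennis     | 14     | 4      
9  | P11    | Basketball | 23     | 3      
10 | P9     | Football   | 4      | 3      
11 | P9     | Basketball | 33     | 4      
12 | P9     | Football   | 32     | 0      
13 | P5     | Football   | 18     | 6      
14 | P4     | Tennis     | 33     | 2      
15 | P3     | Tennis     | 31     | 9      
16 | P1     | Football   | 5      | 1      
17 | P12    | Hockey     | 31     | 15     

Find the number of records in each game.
SELECT game, COUNT(*) as count
FROM scores
GROUP BY game

Result:
  Basketball: 4
  Football: 4
  Hockey: 5
  Tennis: 4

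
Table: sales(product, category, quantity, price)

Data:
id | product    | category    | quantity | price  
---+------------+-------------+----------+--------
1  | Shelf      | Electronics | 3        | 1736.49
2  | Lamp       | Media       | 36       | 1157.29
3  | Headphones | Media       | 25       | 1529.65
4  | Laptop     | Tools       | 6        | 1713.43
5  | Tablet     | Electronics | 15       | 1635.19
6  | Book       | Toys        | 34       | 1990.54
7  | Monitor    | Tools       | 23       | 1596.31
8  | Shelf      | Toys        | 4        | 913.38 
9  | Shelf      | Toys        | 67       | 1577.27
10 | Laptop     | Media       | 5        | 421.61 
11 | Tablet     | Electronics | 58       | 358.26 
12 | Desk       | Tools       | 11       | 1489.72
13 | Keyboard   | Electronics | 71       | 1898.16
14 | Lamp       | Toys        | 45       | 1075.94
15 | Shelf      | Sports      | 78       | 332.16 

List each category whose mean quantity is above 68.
SELECT category, AVG(quantity)
FROM sales
GROUP BY category
HAVING AVG(quantity) > 68

Result:
  Sports: avg=78.00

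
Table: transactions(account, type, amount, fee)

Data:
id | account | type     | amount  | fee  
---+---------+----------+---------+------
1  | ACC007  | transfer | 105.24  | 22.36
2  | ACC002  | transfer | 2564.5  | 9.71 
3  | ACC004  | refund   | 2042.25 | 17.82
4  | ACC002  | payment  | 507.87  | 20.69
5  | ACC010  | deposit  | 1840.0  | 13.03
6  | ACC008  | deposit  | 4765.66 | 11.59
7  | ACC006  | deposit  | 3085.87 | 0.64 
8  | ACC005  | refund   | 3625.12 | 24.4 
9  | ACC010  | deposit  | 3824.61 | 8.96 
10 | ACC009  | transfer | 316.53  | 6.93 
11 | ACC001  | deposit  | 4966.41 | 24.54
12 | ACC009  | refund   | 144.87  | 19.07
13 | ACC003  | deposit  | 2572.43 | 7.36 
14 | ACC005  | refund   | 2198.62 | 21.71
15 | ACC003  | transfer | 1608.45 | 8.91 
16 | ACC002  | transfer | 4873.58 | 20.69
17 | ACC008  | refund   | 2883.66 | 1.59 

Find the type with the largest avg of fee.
SELECT type, AVG(fee) as val
FROM transactions
GROUP BY type
ORDER BY val DESC
LIMIT 1

Result: payment with avg(fee) = 20.69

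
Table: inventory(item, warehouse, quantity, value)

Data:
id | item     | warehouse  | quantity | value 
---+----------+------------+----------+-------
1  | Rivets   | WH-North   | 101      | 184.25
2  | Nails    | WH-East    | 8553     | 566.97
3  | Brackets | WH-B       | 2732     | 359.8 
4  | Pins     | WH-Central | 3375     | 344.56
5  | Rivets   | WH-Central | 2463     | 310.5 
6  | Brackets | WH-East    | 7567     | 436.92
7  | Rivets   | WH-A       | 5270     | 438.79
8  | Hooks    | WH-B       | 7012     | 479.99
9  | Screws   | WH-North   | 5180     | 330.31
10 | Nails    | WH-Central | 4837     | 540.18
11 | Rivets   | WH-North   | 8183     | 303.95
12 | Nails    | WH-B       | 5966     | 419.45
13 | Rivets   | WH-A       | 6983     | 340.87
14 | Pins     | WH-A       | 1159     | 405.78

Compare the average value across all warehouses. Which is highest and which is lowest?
SELECT warehouse, AVG(value)
FROM inventory
GROUP BY warehouse
ORDER BY AVG(value)

All groups:
  WH-North: 272.84
  WH-A: 395.15
  WH-Central: 398.41
  WH-B: 419.75
  WH-East: 501.95

Highest: WH-East (501.95)
Lowest: WH-North (272.84)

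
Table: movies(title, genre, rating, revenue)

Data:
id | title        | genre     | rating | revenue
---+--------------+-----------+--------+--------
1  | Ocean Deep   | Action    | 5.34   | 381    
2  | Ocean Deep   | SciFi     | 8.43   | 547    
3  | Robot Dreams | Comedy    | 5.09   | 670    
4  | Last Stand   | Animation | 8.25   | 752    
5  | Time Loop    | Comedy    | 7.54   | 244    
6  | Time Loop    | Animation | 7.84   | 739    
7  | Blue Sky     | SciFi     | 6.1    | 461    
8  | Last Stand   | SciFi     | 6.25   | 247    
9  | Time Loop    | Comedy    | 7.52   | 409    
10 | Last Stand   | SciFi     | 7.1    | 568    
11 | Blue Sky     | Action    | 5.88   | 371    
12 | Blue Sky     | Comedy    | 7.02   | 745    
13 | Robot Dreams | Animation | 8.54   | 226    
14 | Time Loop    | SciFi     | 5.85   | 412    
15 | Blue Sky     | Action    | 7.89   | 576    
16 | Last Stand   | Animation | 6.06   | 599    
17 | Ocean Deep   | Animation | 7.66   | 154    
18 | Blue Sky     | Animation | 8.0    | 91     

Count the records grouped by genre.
SELECT genre, COUNT(*) as count
FROM movies
GROUP BY genre

Result:
  Action: 3
  Animation: 6
  Comedy: 4
  SciFi: 5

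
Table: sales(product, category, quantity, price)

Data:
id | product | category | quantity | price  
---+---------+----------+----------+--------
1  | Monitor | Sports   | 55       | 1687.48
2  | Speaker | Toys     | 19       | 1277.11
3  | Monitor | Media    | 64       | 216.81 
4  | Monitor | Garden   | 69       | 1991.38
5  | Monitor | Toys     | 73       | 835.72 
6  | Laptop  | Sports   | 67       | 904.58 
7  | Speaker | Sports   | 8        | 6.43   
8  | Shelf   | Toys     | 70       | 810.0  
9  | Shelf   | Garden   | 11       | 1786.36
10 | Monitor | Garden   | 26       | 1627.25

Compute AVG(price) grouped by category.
SELECT category, AVG(price) as result
FROM sales
GROUP BY category

Result:
  Garden: 1801.66
  Media: 216.81
  Sports: 866.16
  Toys: 974.28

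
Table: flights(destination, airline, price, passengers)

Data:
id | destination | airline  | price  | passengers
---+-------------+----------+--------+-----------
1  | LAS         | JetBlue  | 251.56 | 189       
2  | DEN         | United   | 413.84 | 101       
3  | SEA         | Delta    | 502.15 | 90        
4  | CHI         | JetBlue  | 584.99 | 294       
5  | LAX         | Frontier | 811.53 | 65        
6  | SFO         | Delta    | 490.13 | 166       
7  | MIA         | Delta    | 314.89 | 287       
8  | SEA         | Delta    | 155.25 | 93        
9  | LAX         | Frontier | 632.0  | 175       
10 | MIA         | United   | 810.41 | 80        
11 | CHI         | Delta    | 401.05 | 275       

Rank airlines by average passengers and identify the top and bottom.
SELECT airline, AVG(passengers)
FROM flights
GROUP BY airline
ORDER BY AVG(passengers)

All groups:
  United: 90.50
  Frontier: 120.00
  Delta: 182.20
  JetBlue: 241.50

Highest: JetBlue (241.50)
Lowest: United (90.50)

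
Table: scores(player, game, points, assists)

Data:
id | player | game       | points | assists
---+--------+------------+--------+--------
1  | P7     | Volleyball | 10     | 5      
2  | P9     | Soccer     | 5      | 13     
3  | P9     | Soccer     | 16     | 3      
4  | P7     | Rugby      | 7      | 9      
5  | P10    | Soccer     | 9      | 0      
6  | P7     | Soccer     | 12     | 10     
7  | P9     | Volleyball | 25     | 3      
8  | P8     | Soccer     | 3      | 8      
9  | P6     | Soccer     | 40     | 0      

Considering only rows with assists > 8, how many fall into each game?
SELECT game, COUNT(*)
FROM scores
WHERE assists > 8
GROUP BY game

Note: WHERE filters rows before grouping.

Result:
  Rugby: 1
  Soccer: 2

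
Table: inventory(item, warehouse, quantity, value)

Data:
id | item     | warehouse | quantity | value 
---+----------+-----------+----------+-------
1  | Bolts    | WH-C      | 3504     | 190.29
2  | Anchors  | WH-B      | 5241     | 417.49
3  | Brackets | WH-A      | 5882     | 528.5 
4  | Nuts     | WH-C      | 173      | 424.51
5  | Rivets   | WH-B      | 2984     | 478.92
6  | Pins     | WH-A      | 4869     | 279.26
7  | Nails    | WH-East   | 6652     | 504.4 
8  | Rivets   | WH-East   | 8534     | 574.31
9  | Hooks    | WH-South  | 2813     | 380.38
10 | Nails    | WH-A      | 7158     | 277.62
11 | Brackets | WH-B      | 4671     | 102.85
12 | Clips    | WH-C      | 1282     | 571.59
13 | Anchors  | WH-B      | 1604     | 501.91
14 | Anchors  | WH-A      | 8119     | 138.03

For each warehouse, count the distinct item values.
SELECT warehouse, COUNT(DISTINCT item)
FROM inventory
GROUP BY warehouse

Result:
  WH-A: 4 distinct
  WH-B: 3 distinct
  WH-C: 3 distinct
  WH-East: 2 distinct
  WH-South: 1 distinct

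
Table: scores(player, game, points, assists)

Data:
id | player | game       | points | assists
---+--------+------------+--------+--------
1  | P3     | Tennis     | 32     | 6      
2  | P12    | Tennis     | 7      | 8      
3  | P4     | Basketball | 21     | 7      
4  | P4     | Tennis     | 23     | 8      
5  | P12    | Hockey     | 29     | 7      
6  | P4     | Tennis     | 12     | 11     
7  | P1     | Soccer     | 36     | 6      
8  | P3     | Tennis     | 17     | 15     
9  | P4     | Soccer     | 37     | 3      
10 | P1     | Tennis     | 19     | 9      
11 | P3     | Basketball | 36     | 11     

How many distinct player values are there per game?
SELECT game, COUNT(DISTINCT player)
FROM scores
GROUP BY game

Result:
  Basketball: 2 distinct
  Hockey: 1 distinct
  Soccer: 2 distinct
  Tennis: 4 distinct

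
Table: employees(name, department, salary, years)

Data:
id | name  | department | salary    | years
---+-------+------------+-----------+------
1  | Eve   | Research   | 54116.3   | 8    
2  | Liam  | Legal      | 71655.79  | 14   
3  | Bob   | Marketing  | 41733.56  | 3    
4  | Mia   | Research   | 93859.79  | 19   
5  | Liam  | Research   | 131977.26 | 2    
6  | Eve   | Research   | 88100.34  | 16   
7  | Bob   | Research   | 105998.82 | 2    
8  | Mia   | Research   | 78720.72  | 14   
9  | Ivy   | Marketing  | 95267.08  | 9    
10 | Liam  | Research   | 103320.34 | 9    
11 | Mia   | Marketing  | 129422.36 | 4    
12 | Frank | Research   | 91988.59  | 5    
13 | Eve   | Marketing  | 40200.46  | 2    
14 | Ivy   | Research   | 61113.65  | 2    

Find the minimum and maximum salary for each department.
SELECT department, MIN(salary), MAX(salary)
FROM employees
GROUP BY department

Result:
  Legal: min=71655.79, max=71655.79
  Marketing: min=40200.46, max=129422.36
  Research: min=54116.30, max=131977.26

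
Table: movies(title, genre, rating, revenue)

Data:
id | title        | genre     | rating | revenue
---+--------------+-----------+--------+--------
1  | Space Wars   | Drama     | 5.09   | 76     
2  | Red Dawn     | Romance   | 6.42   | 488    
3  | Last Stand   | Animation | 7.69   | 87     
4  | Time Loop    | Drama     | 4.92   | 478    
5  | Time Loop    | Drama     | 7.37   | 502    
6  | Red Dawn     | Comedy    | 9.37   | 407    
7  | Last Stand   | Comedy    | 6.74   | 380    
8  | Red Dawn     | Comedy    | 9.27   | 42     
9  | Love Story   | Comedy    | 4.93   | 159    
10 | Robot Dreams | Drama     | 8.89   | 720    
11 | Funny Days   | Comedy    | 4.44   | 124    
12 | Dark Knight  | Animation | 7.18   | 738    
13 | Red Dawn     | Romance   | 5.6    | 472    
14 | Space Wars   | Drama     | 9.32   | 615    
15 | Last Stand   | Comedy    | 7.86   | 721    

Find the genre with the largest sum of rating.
SELECT genre, SUM(rating) as val
FROM movies
GROUP BY genre
ORDER BY val DESC
LIMIT 1

Result: Comedy with sum(rating) = 42.61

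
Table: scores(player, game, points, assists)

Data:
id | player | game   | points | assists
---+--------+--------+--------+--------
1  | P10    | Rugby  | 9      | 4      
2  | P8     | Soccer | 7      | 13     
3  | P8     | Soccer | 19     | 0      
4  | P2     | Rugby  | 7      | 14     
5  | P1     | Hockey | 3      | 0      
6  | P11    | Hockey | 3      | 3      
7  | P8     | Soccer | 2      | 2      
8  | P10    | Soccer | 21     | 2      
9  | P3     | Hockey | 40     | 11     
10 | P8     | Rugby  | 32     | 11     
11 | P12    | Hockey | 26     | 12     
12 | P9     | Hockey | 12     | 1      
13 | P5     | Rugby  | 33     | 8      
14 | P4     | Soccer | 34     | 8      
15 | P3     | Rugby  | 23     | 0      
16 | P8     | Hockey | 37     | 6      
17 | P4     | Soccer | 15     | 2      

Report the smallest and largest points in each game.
SELECT game, MIN(points), MAX(points)
FROM scores
GROUP BY game

Result:
  Hockey: min=3, max=40
  Rugby: min=7, max=33
  Soccer: min=2, max=34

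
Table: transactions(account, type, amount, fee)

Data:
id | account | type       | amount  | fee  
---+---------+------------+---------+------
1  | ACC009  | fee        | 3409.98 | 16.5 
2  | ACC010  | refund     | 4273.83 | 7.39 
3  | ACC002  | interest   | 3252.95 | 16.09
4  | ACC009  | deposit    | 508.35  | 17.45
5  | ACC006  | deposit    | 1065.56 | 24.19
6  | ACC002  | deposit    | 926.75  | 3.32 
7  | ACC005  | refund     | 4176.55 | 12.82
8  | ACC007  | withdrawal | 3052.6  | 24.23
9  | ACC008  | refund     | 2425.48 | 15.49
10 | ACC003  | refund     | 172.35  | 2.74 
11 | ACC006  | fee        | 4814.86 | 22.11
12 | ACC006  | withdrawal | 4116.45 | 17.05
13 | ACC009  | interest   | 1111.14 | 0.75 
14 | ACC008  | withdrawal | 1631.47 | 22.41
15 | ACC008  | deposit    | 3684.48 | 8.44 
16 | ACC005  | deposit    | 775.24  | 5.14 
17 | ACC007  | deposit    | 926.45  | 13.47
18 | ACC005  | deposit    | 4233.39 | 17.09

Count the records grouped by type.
SELECT type, COUNT(*) as count
FROM transactions
GROUP BY type

Result:
  deposit: 7
  fee: 2
  interest: 2
  refund: 4
  withdrawal: 3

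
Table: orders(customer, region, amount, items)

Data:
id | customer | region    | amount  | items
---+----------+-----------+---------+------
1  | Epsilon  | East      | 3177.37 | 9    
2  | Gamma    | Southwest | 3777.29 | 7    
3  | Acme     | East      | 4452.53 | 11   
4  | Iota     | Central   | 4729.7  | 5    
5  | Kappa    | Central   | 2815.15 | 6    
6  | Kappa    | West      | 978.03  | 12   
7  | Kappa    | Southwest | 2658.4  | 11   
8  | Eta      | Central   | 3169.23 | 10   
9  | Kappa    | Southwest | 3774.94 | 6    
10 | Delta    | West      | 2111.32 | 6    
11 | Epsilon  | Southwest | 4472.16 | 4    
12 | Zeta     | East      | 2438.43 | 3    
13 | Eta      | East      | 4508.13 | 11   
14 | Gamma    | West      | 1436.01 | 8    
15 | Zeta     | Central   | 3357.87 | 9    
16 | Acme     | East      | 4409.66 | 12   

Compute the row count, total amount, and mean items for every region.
SELECT region,
       COUNT(*) as cnt,
       SUM(amount) as total_amount,
       AVG(items) as avg_items
FROM orders
GROUP BY region

Result:
  Central: 4 records, 14071.95 total amount, 7.50 avg items
  East: 5 records, 18986.12 total amount, 9.20 avg items
  Southwest: 4 records, 14682.79 total amount, 7.00 avg items
  West: 3 records, 4525.36 total amount, 8.67 avg items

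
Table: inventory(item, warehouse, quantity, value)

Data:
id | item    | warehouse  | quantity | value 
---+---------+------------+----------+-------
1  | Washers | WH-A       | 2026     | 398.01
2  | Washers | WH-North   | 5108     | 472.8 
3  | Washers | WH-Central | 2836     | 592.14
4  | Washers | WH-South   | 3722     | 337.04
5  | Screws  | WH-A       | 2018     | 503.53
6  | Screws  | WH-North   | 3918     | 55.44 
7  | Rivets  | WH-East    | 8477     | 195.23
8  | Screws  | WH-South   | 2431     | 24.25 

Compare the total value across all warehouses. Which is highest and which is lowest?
SELECT warehouse, SUM(value)
FROM inventory
GROUP BY warehouse
ORDER BY SUM(value)

All groups:
  WH-East: 195.23
  WH-South: 361.29
  WH-North: 528.24
  WH-Central: 592.14
  WH-A: 901.54

Highest: WH-A (901.54)
Lowest: WH-East (195.23)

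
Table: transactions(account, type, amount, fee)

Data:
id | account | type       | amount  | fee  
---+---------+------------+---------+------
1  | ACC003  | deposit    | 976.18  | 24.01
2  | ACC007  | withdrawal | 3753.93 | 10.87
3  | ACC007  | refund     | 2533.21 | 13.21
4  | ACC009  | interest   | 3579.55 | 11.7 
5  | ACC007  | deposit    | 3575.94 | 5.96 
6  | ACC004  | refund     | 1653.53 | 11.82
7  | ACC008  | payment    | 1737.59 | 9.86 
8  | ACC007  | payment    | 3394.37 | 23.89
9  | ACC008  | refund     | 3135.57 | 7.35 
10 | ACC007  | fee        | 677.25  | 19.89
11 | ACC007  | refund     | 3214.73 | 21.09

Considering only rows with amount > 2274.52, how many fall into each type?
SELECT type, COUNT(*)
FROM transactions
WHERE amount > 2274.52
GROUP BY type

Note: WHERE filters rows before grouping.

Result:
  deposit: 1
  interest: 1
  payment: 1
  refund: 3
  withdrawal: 1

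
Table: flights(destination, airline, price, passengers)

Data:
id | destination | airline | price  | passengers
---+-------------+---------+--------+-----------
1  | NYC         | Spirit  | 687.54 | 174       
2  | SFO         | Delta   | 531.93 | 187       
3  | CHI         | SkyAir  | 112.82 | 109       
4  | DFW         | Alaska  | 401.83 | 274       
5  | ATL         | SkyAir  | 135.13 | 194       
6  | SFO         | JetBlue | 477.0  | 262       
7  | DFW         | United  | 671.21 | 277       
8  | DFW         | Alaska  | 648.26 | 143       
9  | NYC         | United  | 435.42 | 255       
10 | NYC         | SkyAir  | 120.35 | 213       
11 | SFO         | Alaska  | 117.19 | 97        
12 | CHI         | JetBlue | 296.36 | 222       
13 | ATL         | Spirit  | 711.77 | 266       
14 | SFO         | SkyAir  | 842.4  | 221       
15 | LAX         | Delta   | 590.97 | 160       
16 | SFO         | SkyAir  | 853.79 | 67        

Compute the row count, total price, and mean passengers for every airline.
SELECT airline,
       COUNT(*) as cnt,
       SUM(price) as total_price,
       AVG(passengers) as avg_passengers
FROM flights
GROUP BY airline

Result:
  Alaska: 3 records, 1167.28 total price, 171.33 avg passengers
  Delta: 2 records, 1122.90 total price, 173.50 avg passengers
  JetBlue: 2 records, 773.36 total price, 242.00 avg passengers
  SkyAir: 5 records, 2064.49 total price, 160.80 avg passengers
  Spirit: 2 records, 1399.31 total price, 220.00 avg passengers
  United: 2 records, 1106.63 total price, 266.00 avg passengers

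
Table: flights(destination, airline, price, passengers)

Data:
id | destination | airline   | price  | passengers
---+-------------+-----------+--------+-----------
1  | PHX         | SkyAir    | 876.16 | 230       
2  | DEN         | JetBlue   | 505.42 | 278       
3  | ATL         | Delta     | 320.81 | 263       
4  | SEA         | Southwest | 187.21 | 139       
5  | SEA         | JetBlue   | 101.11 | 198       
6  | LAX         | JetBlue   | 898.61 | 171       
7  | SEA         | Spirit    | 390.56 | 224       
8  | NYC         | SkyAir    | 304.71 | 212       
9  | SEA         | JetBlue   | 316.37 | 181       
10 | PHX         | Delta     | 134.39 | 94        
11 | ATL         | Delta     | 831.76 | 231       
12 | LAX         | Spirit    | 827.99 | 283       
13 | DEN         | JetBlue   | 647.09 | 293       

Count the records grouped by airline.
SELECT airline, COUNT(*) as count
FROM flights
GROUP BY airline

Result:
  Delta: 3
  JetBlue: 5
  SkyAir: 2
  Southwest: 1
  Spirit: 2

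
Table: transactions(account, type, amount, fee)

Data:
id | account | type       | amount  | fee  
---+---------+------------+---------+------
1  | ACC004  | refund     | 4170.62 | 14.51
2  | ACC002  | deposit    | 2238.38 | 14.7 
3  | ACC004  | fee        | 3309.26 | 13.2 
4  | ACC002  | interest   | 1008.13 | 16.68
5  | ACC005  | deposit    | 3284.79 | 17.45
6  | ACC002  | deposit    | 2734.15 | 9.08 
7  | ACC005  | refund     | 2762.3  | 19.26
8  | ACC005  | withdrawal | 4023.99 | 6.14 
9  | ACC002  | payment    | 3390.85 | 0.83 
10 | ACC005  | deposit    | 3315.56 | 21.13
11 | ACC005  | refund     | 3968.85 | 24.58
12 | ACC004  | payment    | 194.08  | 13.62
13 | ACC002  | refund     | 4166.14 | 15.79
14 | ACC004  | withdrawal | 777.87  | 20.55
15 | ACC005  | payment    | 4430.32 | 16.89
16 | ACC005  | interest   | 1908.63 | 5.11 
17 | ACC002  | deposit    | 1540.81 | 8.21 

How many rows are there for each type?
SELECT type, COUNT(*) as count
FROM transactions
GROUP BY type

Result:
  deposit: 5
  fee: 1
  interest: 2
  payment: 3
  refund: 4
  withdrawal: 2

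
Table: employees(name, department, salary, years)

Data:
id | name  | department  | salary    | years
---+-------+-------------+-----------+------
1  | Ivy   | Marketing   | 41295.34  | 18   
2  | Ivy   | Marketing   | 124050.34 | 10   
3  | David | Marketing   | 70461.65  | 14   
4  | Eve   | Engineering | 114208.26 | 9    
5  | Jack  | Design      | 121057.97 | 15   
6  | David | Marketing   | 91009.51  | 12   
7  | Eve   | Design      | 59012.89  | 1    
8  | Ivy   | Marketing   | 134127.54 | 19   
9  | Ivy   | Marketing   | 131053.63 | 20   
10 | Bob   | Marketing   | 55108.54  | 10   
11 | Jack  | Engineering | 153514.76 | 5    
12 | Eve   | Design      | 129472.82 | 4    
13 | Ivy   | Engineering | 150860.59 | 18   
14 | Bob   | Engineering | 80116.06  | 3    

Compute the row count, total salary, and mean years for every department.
SELECT department,
       COUNT(*) as cnt,
       SUM(salary) as total_salary,
       AVG(years) as avg_years
FROM employees
GROUP BY department

Result:
  Design: 3 records, 309543.68 total salary, 6.67 avg years
  Engineering: 4 records, 498699.67 total salary, 8.75 avg years
  Marketing: 7 records, 647106.55 total salary, 14.71 avg years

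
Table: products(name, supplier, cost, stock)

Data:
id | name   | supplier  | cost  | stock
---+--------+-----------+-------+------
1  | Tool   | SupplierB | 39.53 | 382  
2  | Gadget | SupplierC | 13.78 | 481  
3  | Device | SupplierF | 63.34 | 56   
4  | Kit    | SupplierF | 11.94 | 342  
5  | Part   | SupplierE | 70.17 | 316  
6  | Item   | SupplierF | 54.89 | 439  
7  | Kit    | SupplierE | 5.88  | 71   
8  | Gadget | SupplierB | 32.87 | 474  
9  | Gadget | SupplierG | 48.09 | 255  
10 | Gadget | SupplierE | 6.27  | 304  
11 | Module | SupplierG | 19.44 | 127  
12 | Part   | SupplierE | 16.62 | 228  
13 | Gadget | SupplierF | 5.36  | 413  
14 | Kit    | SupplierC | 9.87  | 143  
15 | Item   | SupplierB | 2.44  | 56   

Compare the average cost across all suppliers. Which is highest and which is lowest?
SELECT supplier, AVG(cost)
FROM products
GROUP BY supplier
ORDER BY AVG(cost)

All groups:
  SupplierC: 11.83
  SupplierE: 24.74
  SupplierB: 24.95
  SupplierG: 33.77
  SupplierF: 33.88

Highest: SupplierF (33.88)
Lowest: SupplierC (11.83)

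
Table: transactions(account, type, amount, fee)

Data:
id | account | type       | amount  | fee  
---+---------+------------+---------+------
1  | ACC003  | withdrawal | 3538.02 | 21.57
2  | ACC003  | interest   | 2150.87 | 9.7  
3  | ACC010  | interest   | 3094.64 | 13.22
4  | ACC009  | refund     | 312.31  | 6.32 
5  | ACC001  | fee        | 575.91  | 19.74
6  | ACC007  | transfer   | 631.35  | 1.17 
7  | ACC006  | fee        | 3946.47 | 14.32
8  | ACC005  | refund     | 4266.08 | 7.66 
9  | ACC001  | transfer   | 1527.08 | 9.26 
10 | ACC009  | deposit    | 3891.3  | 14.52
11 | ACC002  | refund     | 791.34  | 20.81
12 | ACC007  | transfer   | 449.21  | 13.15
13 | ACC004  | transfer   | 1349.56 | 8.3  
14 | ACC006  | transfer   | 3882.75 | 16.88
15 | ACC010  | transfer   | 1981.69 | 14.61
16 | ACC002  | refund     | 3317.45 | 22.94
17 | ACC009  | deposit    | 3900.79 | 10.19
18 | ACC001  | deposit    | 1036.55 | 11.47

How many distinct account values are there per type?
SELECT type, COUNT(DISTINCT account)
FROM transactions
GROUP BY type

Result:
  deposit: 2 distinct
  fee: 2 distinct
  interest: 2 distinct
  refund: 3 distinct
  transfer: 5 distinct
  withdrawal: 1 distinct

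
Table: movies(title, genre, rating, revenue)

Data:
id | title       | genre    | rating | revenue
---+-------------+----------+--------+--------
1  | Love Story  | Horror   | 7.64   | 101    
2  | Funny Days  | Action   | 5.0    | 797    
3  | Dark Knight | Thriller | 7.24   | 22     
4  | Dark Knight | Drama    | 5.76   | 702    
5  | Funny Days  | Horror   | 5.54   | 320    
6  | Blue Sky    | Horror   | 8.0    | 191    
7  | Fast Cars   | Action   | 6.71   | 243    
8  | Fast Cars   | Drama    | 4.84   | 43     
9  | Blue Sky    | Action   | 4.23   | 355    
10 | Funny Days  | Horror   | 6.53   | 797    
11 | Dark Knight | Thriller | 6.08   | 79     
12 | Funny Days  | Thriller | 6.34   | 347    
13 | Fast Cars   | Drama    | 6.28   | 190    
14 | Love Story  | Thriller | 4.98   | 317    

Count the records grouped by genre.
SELECT genre, COUNT(*) as count
FROM movies
GROUP BY genre

Result:
  Action: 3
  Drama: 3
  Horror: 4
  Thriller: 4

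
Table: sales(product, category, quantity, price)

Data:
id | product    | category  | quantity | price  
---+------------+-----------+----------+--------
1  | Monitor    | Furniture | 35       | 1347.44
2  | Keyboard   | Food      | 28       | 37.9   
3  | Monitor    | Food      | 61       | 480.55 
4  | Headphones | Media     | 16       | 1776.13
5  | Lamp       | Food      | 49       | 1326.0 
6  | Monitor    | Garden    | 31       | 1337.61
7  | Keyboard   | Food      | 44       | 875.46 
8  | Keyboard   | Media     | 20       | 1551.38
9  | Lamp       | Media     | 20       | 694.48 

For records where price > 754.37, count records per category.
SELECT category, COUNT(*)
FROM sales
WHERE price > 754.37
GROUP BY category

Note: WHERE filters rows before grouping.

Result:
  Food: 2
  Furniture: 1
  Garden: 1
  Media: 2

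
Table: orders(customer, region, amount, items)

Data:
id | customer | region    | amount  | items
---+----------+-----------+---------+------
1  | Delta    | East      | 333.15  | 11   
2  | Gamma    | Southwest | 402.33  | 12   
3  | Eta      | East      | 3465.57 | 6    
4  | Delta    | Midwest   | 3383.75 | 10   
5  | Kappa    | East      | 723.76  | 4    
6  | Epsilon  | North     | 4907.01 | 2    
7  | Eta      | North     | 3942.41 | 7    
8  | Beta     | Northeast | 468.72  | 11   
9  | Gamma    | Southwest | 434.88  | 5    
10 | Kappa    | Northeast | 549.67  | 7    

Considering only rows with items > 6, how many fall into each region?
SELECT region, COUNT(*)
FROM orders
WHERE items > 6
GROUP BY region

Note: WHERE filters rows before grouping.

Result:
  East: 1
  Midwest: 1
  North: 1
  Northeast: 2
  Southwest: 1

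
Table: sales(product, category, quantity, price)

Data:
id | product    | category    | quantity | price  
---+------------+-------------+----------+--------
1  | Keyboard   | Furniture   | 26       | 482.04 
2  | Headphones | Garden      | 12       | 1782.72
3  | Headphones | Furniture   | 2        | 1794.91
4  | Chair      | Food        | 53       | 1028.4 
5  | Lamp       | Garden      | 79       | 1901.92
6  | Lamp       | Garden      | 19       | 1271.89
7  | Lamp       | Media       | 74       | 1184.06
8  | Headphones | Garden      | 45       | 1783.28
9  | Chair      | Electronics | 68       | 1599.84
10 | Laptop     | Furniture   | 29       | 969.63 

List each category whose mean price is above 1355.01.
SELECT category, AVG(price)
FROM sales
GROUP BY category
HAVING AVG(price) > 1355.01

Result:
  Electronics: avg=1599.84
  Garden: avg=1684.95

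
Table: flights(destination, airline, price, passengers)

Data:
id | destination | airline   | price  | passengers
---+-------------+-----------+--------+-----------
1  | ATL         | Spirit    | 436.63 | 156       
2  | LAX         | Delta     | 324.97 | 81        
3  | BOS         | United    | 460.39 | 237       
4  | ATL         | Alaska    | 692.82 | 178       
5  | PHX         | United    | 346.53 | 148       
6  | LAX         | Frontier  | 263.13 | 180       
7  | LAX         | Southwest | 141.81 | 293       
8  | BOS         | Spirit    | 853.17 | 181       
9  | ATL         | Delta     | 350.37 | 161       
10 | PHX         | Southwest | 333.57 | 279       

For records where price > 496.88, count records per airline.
SELECT airline, COUNT(*)
FROM flights
WHERE price > 496.88
GROUP BY airline

Note: WHERE filters rows before grouping.

Result:
  Alaska: 1
  Spirit: 1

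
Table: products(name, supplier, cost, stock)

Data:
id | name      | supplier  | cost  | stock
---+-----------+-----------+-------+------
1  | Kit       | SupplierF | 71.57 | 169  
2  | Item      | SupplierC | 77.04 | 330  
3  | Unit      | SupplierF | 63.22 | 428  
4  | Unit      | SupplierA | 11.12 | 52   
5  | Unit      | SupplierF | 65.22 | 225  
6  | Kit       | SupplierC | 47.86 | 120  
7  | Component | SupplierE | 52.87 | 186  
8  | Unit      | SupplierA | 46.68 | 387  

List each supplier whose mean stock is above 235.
SELECT supplier, AVG(stock)
FROM products
GROUP BY supplier
HAVING AVG(stock) > 235

Result:
  SupplierF: avg=274.00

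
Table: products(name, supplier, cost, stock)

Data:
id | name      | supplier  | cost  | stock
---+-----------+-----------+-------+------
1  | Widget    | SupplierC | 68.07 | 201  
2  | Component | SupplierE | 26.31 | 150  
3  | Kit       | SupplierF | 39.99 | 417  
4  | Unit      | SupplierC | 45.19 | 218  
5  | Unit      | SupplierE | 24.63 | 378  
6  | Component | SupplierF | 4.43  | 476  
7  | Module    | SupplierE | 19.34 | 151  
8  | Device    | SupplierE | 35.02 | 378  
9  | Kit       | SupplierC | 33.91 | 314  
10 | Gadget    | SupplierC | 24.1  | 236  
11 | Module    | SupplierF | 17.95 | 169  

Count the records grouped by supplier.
SELECT supplier, COUNT(*) as count
FROM products
GROUP BY supplier

Result:
  SupplierC: 4
  SupplierE: 4
  SupplierF: 3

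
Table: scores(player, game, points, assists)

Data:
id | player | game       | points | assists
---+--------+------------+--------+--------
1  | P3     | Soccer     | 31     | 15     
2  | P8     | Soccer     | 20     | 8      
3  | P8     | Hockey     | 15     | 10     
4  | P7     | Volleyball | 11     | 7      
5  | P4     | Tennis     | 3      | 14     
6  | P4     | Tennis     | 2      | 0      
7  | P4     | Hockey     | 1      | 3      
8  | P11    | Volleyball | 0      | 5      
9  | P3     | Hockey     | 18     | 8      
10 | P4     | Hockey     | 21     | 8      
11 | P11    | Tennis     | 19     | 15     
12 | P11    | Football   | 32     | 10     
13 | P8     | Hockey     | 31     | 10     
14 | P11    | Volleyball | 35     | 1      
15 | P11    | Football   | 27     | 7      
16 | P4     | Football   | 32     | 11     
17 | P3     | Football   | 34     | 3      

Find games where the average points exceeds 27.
SELECT game, AVG(points)
FROM scores
GROUP BY game
HAVING AVG(points) > 27

Result:
  Football: avg=31.25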